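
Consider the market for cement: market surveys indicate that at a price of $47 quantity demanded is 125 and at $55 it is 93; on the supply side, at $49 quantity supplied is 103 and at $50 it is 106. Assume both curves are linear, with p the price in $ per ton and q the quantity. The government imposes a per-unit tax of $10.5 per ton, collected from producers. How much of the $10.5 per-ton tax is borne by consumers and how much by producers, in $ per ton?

Demand slope: (93 − 125)/(55 − 47) = -4, so qd = 313 − 4p.
Supply slope: (106 − 103)/(50 − 49) = 3, so qs = 3p − 44.
Before the tax: set 313 − 4p = 3p − 44 → p* = $51, q* = 109.
With the tax collected from producers, supply shifts: qs = 3(p − 10.5) − 44.
New equilibrium: consumers pay $55.5, producers receive $45, q = 91. (Wedge: pb − ps = 10.5.)
Burden on consumers: $4.5; on producers: $6. (They sum to $10.5.)
The less price-elastic side of the market bears the larger share of a per-unit tax.

Consumers bear $4.5 per ton; producers bear $6 per ton.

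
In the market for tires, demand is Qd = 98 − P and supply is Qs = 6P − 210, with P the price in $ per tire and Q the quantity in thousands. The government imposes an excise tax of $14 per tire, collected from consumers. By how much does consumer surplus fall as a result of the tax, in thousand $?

Consumer surplus falls by $576 thousand.

Before the tax: set 98 − P = 6P − 210 → P* = $44, Q* = 54.
With the tax collected from consumers, demand (in seller-price terms) shifts: Qd = 98 − (P + 14).
New equilibrium: consumers pay $56, suppliers receive $42, Q = 42. (Wedge: Pb − Ps = 14.)
ΔCS is the trapezoid between Q = 42 and Q = 54 of height $12: ½ · (54 + 42) · 12 = $576.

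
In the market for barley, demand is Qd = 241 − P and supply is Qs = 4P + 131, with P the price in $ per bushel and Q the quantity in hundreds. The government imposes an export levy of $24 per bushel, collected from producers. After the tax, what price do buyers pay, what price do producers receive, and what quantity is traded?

Buyers pay $41.2; producers receive $17.2; quantity = 199.8.

Before the tax: set 241 − P = 4P + 131 → P* = $22, Q* = 219.
With the tax collected from producers, supply shifts: Qs = 4(P − 24) + 131.
Solving gives Q = 199.8 with buyers paying $41.2 and producers receiving $17.2 (the $24 wedge).
The less price-elastic side of the market bears the larger share of a per-unit tax.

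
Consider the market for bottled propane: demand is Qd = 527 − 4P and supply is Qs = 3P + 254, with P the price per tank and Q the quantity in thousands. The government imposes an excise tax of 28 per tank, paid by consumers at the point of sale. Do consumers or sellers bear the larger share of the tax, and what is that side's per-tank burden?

Sellers bear the larger share: 16 per tank.

Before the tax: set 527 − 4P = 3P + 254 → P* = 39, Q* = 371.
With the tax collected from consumers, demand (in seller-price terms) shifts: Qd = 527 − 4(P + 28).
Solving gives Q = 323 with consumers paying 51 and sellers receiving 23 (the 28 wedge).
Per-tank burden: consumers 12, sellers 16.
Sellers take the larger share because supply is less price-elastic here (demand slope 4 vs supply slope 3).
The less price-elastic side of the market bears the larger share of a per-unit tax.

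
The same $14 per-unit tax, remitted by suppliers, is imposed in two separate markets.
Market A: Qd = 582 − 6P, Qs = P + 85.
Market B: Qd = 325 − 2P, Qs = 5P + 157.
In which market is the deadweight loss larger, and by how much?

Market A: pre-tax P* = $71, Q* = 156; post-tax Q = 144; deadweight loss = $84.
Market B: pre-tax P* = $24, Q* = 277; post-tax Q = 257; deadweight loss = $140.
Difference: $84 vs $140 → market B is larger by $56.

Market B, by $56.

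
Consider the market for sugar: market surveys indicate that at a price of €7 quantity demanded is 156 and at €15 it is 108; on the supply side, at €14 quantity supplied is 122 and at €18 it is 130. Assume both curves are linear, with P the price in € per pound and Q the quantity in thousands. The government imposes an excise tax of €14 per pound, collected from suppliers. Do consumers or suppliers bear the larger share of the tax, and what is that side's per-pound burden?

Demand slope: (108 − 156)/(15 − 7) = -6, so Qd = 198 − 6P.
Supply slope: (130 − 122)/(18 − 14) = 2, so Qs = 2P + 94.
Without the tax, 198 − 6P = 2P + 94 gives 8P = 104, so P* = €13 and Q* = 120.
With the tax collected from suppliers, supply shifts: Qs = 2(P − 14) + 94.
New equilibrium: consumers pay €16.5, suppliers receive €2.5, Q = 99. (Wedge: Pb − Ps = 14.)
Per-pound burden: consumers €3.5, suppliers €10.5.
Suppliers take the larger share because supply is less price-elastic here (demand slope 6 vs supply slope 2).
The less price-elastic side of the market bears the larger share of a per-unit tax.

Suppliers bear the larger share: €10.5 per pound.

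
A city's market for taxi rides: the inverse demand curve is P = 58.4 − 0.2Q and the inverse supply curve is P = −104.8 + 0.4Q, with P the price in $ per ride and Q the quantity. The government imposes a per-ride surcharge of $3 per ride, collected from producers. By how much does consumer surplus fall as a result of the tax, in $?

Rewrite in direct form: Qd = 292 − 5P and Qs = 2.5P + 262.
Before the tax: set 292 − 5P = 2.5P + 262 → P* = $4, Q* = 272.
With the tax collected from producers, supply shifts: Qs = 2.5(P − 3) + 262.
Solving gives Q = 267 with consumers paying $5 and producers receiving $2 (the $3 wedge).
ΔCS is the trapezoid between Q = 267 and Q = 272 of height $1: ½ · (272 + 267) · 1 = $269.5.

Consumer surplus falls by $269.5.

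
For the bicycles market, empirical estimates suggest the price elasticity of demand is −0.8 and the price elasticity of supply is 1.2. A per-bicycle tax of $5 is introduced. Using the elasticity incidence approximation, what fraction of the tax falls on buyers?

Buyers' share ≈ 0.6.

Incidence ratio: buyers' share ≈ εs / (εs + |εd|) = 1.2 / (1.2 + 0.8) = 0.6.
Supply is the more elastic side, so buyers bear the larger share.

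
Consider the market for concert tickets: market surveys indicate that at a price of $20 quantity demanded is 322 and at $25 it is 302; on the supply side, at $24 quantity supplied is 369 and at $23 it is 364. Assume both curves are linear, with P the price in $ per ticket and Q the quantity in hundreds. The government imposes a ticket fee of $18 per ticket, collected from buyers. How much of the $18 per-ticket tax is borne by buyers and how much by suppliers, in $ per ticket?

Buyers bear $10 per ticket; suppliers bear $8 per ticket.

Demand slope: (302 − 322)/(25 − 20) = -4, so Qd = 402 − 4P.
Supply slope: (364 − 369)/(23 − 24) = 5, so Qs = 5P + 249.
Without the tax, 402 − 4P = 5P + 249 gives 9P = 153, so P* = $17 and Q* = 334.
With the tax collected from buyers, demand (in seller-price terms) shifts: Qd = 402 − 4(P + 18).
New equilibrium: buyers pay $27, suppliers receive $9, Q = 294. (Wedge: Pb − Ps = 18.)
Burden on buyers: $10; on suppliers: $8. (They sum to $18.)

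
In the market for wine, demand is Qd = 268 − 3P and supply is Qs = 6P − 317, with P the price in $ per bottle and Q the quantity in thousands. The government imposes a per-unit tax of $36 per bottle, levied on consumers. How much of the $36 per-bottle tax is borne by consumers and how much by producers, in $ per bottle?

Consumers bear $24 per bottle; producers bear $12 per bottle.

Without the tax, 268 − 3P = 6P − 317 gives 9P = 585, so P* = $65 and Q* = 73.
With the tax collected from consumers, demand (in seller-price terms) shifts: Qd = 268 − 3(P + 36).
Solving gives Q = 1 with consumers paying $89 and producers receiving $53 (the $36 wedge).
Burden on consumers: $24; on producers: $12. (They sum to $36.)
The less price-elastic side of the market bears the larger share of a per-unit tax.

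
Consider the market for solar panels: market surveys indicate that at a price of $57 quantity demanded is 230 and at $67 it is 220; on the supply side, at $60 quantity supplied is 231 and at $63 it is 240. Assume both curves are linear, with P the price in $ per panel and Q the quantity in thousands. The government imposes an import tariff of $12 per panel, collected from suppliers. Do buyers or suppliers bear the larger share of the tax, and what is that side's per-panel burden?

Demand slope: (220 − 230)/(67 − 57) = -1, so Qd = 287 − P.
Supply slope: (240 − 231)/(63 − 60) = 3, so Qs = 3P + 51.
Without the tax, 287 − P = 3P + 51 gives 4P = 236, so P* = $59 and Q* = 228.
With the tax collected from suppliers, supply shifts: Qs = 3(P − 12) + 51.
Solving gives Q = 219 with buyers paying $68 and suppliers receiving $56 (the $12 wedge).
Per-panel burden: buyers $9, suppliers $3.
Buyers take the larger share because demand is less price-elastic here (demand slope 1 vs supply slope 3).

Buyers bear the larger share: $9 per panel.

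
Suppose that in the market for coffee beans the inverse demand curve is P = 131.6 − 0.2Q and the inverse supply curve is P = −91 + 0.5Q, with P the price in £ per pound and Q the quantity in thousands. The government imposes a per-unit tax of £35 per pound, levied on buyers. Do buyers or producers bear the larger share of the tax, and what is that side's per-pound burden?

Producers bear the larger share: £25 per pound.

Inverting to Q(P) form: Qd = 658 − 5P; Qs = 2P + 182.
Without the tax, 658 − 5P = 2P + 182 gives 7P = 476, so P* = £68 and Q* = 318.
With the tax collected from buyers, demand (in seller-price terms) shifts: Qd = 658 − 5(P + 35).
New equilibrium: buyers pay £78, producers receive £43, Q = 268. (Wedge: Pb − Ps = 35.)
Per-pound burden: buyers £10, producers £25.
Producers take the larger share because supply is less price-elastic here (demand slope 5 vs supply slope 2).
The less price-elastic side of the market bears the larger share of a per-unit tax.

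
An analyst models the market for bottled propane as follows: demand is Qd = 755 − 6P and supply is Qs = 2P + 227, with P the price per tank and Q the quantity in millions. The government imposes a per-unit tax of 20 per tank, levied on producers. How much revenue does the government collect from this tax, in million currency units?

Before the tax: set 755 − 6P = 2P + 227 → P* = 66, Q* = 359.
With the tax collected from producers, supply shifts: Qs = 2(P − 20) + 227.
Solving gives Q = 329 with buyers paying 71 and producers receiving 51 (the 20 wedge).
Revenue = t · Q = 20 · 329 = 6580.

Tax revenue = 6580 million.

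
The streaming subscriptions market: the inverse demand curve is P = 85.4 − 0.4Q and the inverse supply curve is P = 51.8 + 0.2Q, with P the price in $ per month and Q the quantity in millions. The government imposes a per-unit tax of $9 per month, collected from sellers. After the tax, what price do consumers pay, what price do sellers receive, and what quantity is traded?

Consumers pay $69; sellers receive $60; quantity = 41.

Inverting to Q(P) form: Qd = 213.5 − 2.5P; Qs = 5P − 259.
Without the tax, 213.5 − 2.5P = 5P − 259 gives 7.5P = 472.5, so P* = $63 and Q* = 56.
With the tax collected from sellers, supply shifts: Qs = 5(P − 9) − 259.
New equilibrium: consumers pay $69, sellers receive $60, Q = 41. (Wedge: Pb − Ps = 9.)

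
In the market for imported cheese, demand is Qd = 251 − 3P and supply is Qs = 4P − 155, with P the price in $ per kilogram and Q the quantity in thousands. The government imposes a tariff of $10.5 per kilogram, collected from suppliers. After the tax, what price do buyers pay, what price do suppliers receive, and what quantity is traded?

Before the tax: set 251 − 3P = 4P − 155 → P* = $58, Q* = 77.
With the tax collected from suppliers, supply shifts: Qs = 4(P − 10.5) − 155.
New equilibrium: buyers pay $64, suppliers receive $53.5, Q = 59. (Wedge: Pb − Ps = 10.5.)

Buyers pay $64; suppliers receive $53.5; quantity = 59.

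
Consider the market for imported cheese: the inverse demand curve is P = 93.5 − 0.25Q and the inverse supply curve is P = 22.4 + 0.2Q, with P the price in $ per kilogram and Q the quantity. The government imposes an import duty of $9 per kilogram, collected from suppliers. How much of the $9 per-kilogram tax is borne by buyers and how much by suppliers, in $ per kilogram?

Buyers bear $5 per kilogram; suppliers bear $4 per kilogram.

Inverting to Q(P) form: Qd = 374 − 4P; Qs = 5P − 112.
Without the tax, 374 − 4P = 5P − 112 gives 9P = 486, so P* = $54 and Q* = 158.
With the tax collected from suppliers, supply shifts: Qs = 5(P − 9) − 112.
Solving gives Q = 138 with buyers paying $59 and suppliers receiving $50 (the $9 wedge).
Burden on buyers: $5; on suppliers: $4. (They sum to $9.)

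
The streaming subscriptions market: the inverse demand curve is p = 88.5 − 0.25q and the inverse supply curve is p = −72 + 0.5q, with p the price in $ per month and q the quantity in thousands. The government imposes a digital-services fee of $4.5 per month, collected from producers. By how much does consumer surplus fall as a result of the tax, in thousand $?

Rewrite in direct form: qd = 354 − 4p and qs = 2p + 144.
Before the tax: set 354 − 4p = 2p + 144 → p* = $35, q* = 214.
With the tax collected from producers, supply shifts: qs = 2(p − 4.5) + 144.
Solving gives q = 208 with consumers paying $36.5 and producers receiving $32 (the $4.5 wedge).
ΔCS is the trapezoid between Q = 208 and Q = 214 of height $1.5: ½ · (214 + 208) · 1.5 = $316.5.

Consumer surplus falls by $316.5 thousand.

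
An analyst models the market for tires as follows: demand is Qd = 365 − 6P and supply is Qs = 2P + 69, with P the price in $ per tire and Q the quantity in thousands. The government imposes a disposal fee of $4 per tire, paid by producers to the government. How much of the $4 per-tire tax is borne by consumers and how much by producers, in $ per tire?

Consumers bear $1 per tire; producers bear $3 per tire.

Without the tax, 365 − 6P = 2P + 69 gives 8P = 296, so P* = $37 and Q* = 143.
With the tax collected from producers, supply shifts: Qs = 2(P − 4) + 69.
Solving gives Q = 137 with consumers paying $38 and producers receiving $34 (the $4 wedge).
Burden on consumers: $1; on producers: $3. (They sum to $4.)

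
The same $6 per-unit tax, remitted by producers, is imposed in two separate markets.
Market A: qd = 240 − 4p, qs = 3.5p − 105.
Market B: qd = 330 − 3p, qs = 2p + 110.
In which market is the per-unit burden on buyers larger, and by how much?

Market A: pre-tax p* = $46, q* = 56; post-tax q = 44.8; per-unit burden on buyers = $2.8.
Market B: pre-tax p* = $44, q* = 198; post-tax q = 190.8; per-unit burden on buyers = $2.4.
Difference: $2.8 vs $2.4 → market A is larger by $0.4.

Market A, by $0.4.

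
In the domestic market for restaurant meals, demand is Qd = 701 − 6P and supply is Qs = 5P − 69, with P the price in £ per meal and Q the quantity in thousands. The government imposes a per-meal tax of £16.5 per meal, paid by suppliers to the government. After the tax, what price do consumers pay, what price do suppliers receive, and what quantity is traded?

Consumers pay £77.5; suppliers receive £61; quantity = 236.

Without the tax, 701 − 6P = 5P − 69 gives 11P = 770, so P* = £70 and Q* = 281.
With the tax collected from suppliers, supply shifts: Qs = 5(P − 16.5) − 69.
New equilibrium: consumers pay £77.5, suppliers receive £61, Q = 236. (Wedge: Pb − Ps = 16.5.)
The less price-elastic side of the market bears the larger share of a per-unit tax.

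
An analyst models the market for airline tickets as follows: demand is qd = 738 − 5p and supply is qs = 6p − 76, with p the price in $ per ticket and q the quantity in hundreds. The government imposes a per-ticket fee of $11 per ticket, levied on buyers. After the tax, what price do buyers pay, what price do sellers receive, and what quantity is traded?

Before the tax: set 738 − 5p = 6p − 76 → p* = $74, q* = 368.
With the tax collected from buyers, demand (in seller-price terms) shifts: qd = 738 − 5(p + 11).
New equilibrium: buyers pay $80, sellers receive $69, q = 338. (Wedge: pb − ps = 11.)

Buyers pay $80; sellers receive $69; quantity = 338.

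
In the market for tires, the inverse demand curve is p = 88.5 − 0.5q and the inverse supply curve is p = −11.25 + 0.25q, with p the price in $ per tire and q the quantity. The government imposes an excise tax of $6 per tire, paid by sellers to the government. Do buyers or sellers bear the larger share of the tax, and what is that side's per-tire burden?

Buyers bear the larger share: $4 per tire.

Inverting to q(p) form: qd = 177 − 2p; qs = 4p + 45.
Without the tax, 177 − 2p = 4p + 45 gives 6p = 132, so p* = $22 and q* = 133.
With the tax collected from sellers, supply shifts: qs = 4(p − 6) + 45.
New equilibrium: buyers pay $26, sellers receive $20, q = 125. (Wedge: pb − ps = 6.)
Per-tire burden: buyers $4, sellers $2.
Buyers take the larger share because demand is less price-elastic here (demand slope 2 vs supply slope 4).
The less price-elastic side of the market bears the larger share of a per-unit tax.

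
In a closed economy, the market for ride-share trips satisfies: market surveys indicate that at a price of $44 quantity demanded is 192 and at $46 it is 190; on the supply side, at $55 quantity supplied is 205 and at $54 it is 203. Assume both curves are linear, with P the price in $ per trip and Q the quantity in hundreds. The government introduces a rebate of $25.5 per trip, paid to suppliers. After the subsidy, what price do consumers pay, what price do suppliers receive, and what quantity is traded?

Demand slope: (190 − 192)/(46 − 44) = -1, so Qd = 236 − P.
Supply slope: (203 − 205)/(54 − 55) = 2, so Qs = 2P + 95.
Before the subsidy: set 236 − P = 2P + 95 → P* = $47, Q* = 189.
With a per-unit subsidy paid to suppliers, each receives P + 25.5 per unit sold, so supply becomes Qs = 2(P + 25.5) + 95.
New equilibrium: consumers pay $30, suppliers receive $55.5, Q = 206. (Wedge: Pb − Ps = −25.5.)

Consumers pay $30; suppliers receive $55.5; quantity = 206.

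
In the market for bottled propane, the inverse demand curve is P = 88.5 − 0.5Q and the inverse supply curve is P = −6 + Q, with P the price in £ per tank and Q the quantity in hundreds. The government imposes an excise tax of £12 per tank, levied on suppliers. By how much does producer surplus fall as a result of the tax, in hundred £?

Producer surplus falls by £472 hundred.

Rewrite in direct form: Qd = 177 − 2P and Qs = P + 6.
Before the tax: set 177 − 2P = P + 6 → P* = £57, Q* = 63.
With the tax collected from suppliers, supply shifts: Qs = (P − 12) + 6.
Solving gives Q = 55 with consumers paying £61 and suppliers receiving £49 (the £12 wedge).
ΔPS is the trapezoid between Q = 55 and Q = 63 of height £8: ½ · (63 + 55) · 8 = £472.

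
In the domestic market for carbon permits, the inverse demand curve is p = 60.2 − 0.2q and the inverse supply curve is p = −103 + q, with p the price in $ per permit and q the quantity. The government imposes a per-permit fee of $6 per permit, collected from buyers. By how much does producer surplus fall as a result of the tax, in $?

Inverting to q(p) form: qd = 301 − 5p; qs = p + 103.
Before the tax: set 301 − 5p = p + 103 → p* = $33, q* = 136.
With the tax collected from buyers, demand (in seller-price terms) shifts: qd = 301 − 5(p + 6).
New equilibrium: buyers pay $34, producers receive $28, q = 131. (Wedge: pb − ps = 6.)
ΔPS is the trapezoid between Q = 131 and Q = 136 of height $5: ½ · (136 + 131) · 5 = $667.5.

Producer surplus falls by $667.5.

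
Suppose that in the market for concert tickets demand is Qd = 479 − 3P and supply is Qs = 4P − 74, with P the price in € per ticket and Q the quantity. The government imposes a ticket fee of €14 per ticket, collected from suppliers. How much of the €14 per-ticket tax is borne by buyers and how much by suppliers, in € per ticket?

Before the tax: set 479 − 3P = 4P − 74 → P* = €79, Q* = 242.
With the tax collected from suppliers, supply shifts: Qs = 4(P − 14) − 74.
Solving gives Q = 218 with buyers paying €87 and suppliers receiving €73 (the €14 wedge).
Burden on buyers: €8; on suppliers: €6. (They sum to €14.)

Buyers bear €8 per ticket; suppliers bear €6 per ticket.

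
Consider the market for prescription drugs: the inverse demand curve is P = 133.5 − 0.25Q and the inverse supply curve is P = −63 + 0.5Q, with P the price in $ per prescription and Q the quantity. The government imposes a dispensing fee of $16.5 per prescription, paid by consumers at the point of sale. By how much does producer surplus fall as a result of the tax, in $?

Inverting to Q(P) form: Qd = 534 − 4P; Qs = 2P + 126.
Without the tax, 534 − 4P = 2P + 126 gives 6P = 408, so P* = $68 and Q* = 262.
With the tax collected from consumers, demand (in seller-price terms) shifts: Qd = 534 − 4(P + 16.5).
Solving gives Q = 240 with consumers paying $73.5 and producers receiving $57 (the $16.5 wedge).
ΔPS is the trapezoid between Q = 240 and Q = 262 of height $11: ½ · (262 + 240) · 11 = $2761.

Producer surplus falls by $2761.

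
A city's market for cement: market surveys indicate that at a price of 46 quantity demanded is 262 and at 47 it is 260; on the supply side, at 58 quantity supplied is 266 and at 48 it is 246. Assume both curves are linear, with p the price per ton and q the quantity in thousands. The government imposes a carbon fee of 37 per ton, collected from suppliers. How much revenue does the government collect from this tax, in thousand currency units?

Demand slope: (260 − 262)/(47 − 46) = -2, so qd = 354 − 2p.
Supply slope: (246 − 266)/(48 − 58) = 2, so qs = 2p + 150.
Before the tax: set 354 − 2p = 2p + 150 → p* = 51, q* = 252.
With the tax collected from suppliers, supply shifts: qs = 2(p − 37) + 150.
New equilibrium: consumers pay 69.5, suppliers receive 32.5, q = 215. (Wedge: pb − ps = 37.)
Revenue = t · Q = 37 · 215 = 7955.

Tax revenue = 7955 thousand.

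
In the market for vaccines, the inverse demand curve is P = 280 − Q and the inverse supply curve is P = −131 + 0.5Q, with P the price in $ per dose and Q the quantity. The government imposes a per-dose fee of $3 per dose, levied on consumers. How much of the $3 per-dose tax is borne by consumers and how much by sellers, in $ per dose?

Inverting to Q(P) form: Qd = 280 − P; Qs = 2P + 262.
Before the tax: set 280 − P = 2P + 262 → P* = $6, Q* = 274.
With the tax collected from consumers, demand (in seller-price terms) shifts: Qd = 280 − (P + 3).
New equilibrium: consumers pay $8, sellers receive $5, Q = 272. (Wedge: Pb − Ps = 3.)
Burden on consumers: $2; on sellers: $1. (They sum to $3.)
The less price-elastic side of the market bears the larger share of a per-unit tax.

Consumers bear $2 per dose; sellers bear $1 per dose.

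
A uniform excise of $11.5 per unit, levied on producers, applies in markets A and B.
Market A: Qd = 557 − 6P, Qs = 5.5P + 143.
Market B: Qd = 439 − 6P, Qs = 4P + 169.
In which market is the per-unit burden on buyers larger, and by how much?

Market A, by $0.9.

Market A: pre-tax P* = $36, Q* = 341; post-tax Q = 308; per-unit burden on buyers = $5.5.
Market B: pre-tax P* = $27, Q* = 277; post-tax Q = 249.4; per-unit burden on buyers = $4.6.
Difference: $5.5 vs $4.6 → market A is larger by $0.9.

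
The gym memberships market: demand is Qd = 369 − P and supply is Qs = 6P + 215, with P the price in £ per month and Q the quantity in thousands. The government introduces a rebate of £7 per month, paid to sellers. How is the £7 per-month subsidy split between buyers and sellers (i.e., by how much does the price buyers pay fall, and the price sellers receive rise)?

Buyers gain £6 per month; sellers gain £1 per month.

Without the subsidy, 369 − P = 6P + 215 gives 7P = 154, so P* = £22 and Q* = 347.
With a per-unit subsidy paid to sellers, each receives P + 7 per unit sold, so supply becomes Qs = 6(P + 7) + 215.
Solving gives Q = 353 with buyers paying £16 and sellers receiving £23 (the £7 wedge).
Gain to buyers: £6; to sellers: £1. (They sum to £7.)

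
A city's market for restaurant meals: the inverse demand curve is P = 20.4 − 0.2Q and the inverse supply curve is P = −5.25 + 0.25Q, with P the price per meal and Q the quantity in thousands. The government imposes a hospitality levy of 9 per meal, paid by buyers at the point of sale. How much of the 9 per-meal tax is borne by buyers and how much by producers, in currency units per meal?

Buyers bear 4 per meal; producers bear 5 per meal.

Rewrite in direct form: Qd = 102 − 5P and Qs = 4P + 21.
Without the tax, 102 − 5P = 4P + 21 gives 9P = 81, so P* = 9 and Q* = 57.
With the tax collected from buyers, demand (in seller-price terms) shifts: Qd = 102 − 5(P + 9).
Solving gives Q = 37 with buyers paying 13 and producers receiving 4 (the 9 wedge).
Burden on buyers: 4; on producers: 5. (They sum to 9.)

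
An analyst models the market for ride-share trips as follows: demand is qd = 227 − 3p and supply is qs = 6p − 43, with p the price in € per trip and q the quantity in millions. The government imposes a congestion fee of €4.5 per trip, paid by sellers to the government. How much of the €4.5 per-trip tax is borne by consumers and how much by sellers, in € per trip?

Before the tax: set 227 − 3p = 6p − 43 → p* = €30, q* = 137.
With the tax collected from sellers, supply shifts: qs = 6(p − 4.5) − 43.
New equilibrium: consumers pay €33, sellers receive €28.5, q = 128. (Wedge: pb − ps = 4.5.)
Burden on consumers: €3; on sellers: €1.5. (They sum to €4.5.)
The less price-elastic side of the market bears the larger share of a per-unit tax.

Consumers bear €3 per trip; sellers bear €1.5 per trip.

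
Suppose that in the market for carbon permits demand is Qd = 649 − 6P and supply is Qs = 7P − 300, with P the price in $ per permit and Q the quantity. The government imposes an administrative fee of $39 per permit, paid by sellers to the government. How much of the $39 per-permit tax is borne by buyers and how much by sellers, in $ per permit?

Without the tax, 649 − 6P = 7P − 300 gives 13P = 949, so P* = $73 and Q* = 211.
With the tax collected from sellers, supply shifts: Qs = 7(P − 39) − 300.
Solving gives Q = 85 with buyers paying $94 and sellers receiving $55 (the $39 wedge).
Burden on buyers: $21; on sellers: $18. (They sum to $39.)
The less price-elastic side of the market bears the larger share of a per-unit tax.

Buyers bear $21 per permit; sellers bear $18 per permit.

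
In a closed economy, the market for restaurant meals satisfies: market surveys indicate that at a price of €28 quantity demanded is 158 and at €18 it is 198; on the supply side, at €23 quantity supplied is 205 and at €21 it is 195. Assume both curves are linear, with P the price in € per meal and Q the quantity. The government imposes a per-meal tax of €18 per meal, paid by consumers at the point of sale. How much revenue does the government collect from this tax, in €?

Demand slope: (198 − 158)/(18 − 28) = -4, so Qd = 270 − 4P.
Supply slope: (195 − 205)/(21 − 23) = 5, so Qs = 5P + 90.
Before the tax: set 270 − 4P = 5P + 90 → P* = €20, Q* = 190.
With the tax collected from consumers, demand (in seller-price terms) shifts: Qd = 270 − 4(P + 18).
Solving gives Q = 150 with consumers paying €30 and sellers receiving €12 (the €18 wedge).
Revenue = t · Q = 18 · 150 = €2700.

Tax revenue = €2700.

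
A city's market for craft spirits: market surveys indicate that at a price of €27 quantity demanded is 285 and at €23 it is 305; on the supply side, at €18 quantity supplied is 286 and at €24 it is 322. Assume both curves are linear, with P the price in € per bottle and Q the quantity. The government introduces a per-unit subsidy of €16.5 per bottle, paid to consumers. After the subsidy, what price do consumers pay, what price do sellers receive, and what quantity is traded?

Consumers pay €13; sellers receive €29.5; quantity = 355.

Demand slope: (305 − 285)/(23 − 27) = -5, so Qd = 420 − 5P.
Supply slope: (322 − 286)/(24 − 18) = 6, so Qs = 6P + 178.
Without the subsidy, 420 − 5P = 6P + 178 gives 11P = 242, so P* = €22 and Q* = 310.
With a per-unit subsidy paid to consumers, each effectively pays P − 16.5, so demand becomes Qd = 420 − 5(P − 16.5).
Solving gives Q = 355 with consumers paying €13 and sellers receiving €29.5 (the €16.5 wedge).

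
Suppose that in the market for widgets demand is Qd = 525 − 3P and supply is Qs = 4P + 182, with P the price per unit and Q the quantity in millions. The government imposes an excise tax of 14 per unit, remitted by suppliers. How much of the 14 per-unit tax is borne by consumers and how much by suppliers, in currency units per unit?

Consumers bear 8 per unit; suppliers bear 6 per unit.

Before the tax: set 525 − 3P = 4P + 182 → P* = 49, Q* = 378.
With the tax collected from suppliers, supply shifts: Qs = 4(P − 14) + 182.
Solving gives Q = 354 with consumers paying 57 and suppliers receiving 43 (the 14 wedge).
Burden on consumers: 8; on suppliers: 6. (They sum to 14.)
The less price-elastic side of the market bears the larger share of a per-unit tax.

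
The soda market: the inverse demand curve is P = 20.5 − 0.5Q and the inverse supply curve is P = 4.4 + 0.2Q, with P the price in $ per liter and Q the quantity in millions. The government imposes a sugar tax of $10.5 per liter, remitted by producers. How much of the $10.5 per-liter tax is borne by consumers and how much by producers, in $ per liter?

Consumers bear $7.5 per liter; producers bear $3 per liter.

Rewrite in direct form: Qd = 41 − 2P and Qs = 5P − 22.
Without the tax, 41 − 2P = 5P − 22 gives 7P = 63, so P* = $9 and Q* = 23.
With the tax collected from producers, supply shifts: Qs = 5(P − 10.5) − 22.
Solving gives Q = 8 with consumers paying $16.5 and producers receiving $6 (the $10.5 wedge).
Burden on consumers: $7.5; on producers: $3. (They sum to $10.5.)
The less price-elastic side of the market bears the larger share of a per-unit tax.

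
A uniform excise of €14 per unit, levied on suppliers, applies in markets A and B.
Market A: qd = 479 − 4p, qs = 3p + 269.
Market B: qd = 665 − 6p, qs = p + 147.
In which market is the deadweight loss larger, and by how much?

Market A: pre-tax p* = €30, q* = 359; post-tax q = 335; deadweight loss = €168.
Market B: pre-tax p* = €74, q* = 221; post-tax q = 209; deadweight loss = €84.
Difference: €168 vs €84 → market A is larger by €84.

Market A, by €84.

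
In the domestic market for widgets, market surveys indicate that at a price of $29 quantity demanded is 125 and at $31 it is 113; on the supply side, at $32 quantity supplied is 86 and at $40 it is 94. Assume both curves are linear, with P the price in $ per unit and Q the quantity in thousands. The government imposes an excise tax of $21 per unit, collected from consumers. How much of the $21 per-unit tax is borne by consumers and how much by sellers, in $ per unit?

Demand slope: (113 − 125)/(31 − 29) = -6, so Qd = 299 − 6P.
Supply slope: (94 − 86)/(40 − 32) = 1, so Qs = P + 54.
Without the tax, 299 − 6P = P + 54 gives 7P = 245, so P* = $35 and Q* = 89.
With the tax collected from consumers, demand (in seller-price terms) shifts: Qd = 299 − 6(P + 21).
Solving gives Q = 71 with consumers paying $38 and sellers receiving $17 (the $21 wedge).
Burden on consumers: $3; on sellers: $18. (They sum to $21.)
The less price-elastic side of the market bears the larger share of a per-unit tax.

Consumers bear $3 per unit; sellers bear $18 per unit.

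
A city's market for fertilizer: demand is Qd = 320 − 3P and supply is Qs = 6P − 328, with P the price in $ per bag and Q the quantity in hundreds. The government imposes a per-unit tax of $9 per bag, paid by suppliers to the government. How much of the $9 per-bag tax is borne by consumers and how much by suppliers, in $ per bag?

Consumers bear $6 per bag; suppliers bear $3 per bag.

Without the tax, 320 − 3P = 6P − 328 gives 9P = 648, so P* = $72 and Q* = 104.
With the tax collected from suppliers, supply shifts: Qs = 6(P − 9) − 328.
Solving gives Q = 86 with consumers paying $78 and suppliers receiving $69 (the $9 wedge).
Burden on consumers: $6; on suppliers: $3. (They sum to $9.)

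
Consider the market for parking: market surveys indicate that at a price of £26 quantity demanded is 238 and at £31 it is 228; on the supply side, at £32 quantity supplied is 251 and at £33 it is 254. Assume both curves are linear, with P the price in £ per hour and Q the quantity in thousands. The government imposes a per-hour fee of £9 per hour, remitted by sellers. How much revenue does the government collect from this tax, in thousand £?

Demand slope: (228 − 238)/(31 − 26) = -2, so Qd = 290 − 2P.
Supply slope: (254 − 251)/(33 − 32) = 3, so Qs = 3P + 155.
Without the tax, 290 − 2P = 3P + 155 gives 5P = 135, so P* = £27 and Q* = 236.
With the tax collected from sellers, supply shifts: Qs = 3(P − 9) + 155.
Solving gives Q = 225.2 with consumers paying £32.4 and sellers receiving £23.4 (the £9 wedge).
Revenue = t · Q = 9 · 225.2 = £2026.8.

Tax revenue = £2026.8 thousand.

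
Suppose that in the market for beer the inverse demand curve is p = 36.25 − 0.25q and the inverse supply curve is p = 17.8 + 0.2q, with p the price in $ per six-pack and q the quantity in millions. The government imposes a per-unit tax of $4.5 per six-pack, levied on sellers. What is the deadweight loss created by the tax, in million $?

Rewrite in direct form: qd = 145 − 4p and qs = 5p − 89.
Before the tax: set 145 − 4p = 5p − 89 → p* = $26, q* = 41.
With the tax collected from sellers, supply shifts: qs = 5(p − 4.5) − 89.
Solving gives q = 31 with consumers paying $28.5 and sellers receiving $24 (the $4.5 wedge).
Quantity falls by |ΔQ| = |41 − 31| = 10.
DWL = ½ · t · |ΔQ| = ½ · 4.5 · 10 = $22.5.

Deadweight loss = $22.5 million.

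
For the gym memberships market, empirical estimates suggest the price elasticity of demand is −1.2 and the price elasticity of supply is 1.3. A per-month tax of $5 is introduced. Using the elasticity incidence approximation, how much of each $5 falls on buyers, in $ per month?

Incidence ratio: buyers' share ≈ εs / (εs + |εd|) = 1.3 / (1.3 + 1.2) = 0.52.
So buyers bear ≈ 0.52 × $5 = $2.6; producers bear $2.4.

Buyers bear ≈ $2.6 per month.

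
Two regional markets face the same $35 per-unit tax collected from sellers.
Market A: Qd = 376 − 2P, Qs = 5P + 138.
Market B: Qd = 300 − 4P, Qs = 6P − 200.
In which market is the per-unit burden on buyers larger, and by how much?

Market A, by $4.

Market A: pre-tax P* = $34, Q* = 308; post-tax Q = 258; per-unit burden on buyers = $25.
Market B: pre-tax P* = $50, Q* = 100; post-tax Q = 16; per-unit burden on buyers = $21.
Difference: $25 vs $21 → market A is larger by $4.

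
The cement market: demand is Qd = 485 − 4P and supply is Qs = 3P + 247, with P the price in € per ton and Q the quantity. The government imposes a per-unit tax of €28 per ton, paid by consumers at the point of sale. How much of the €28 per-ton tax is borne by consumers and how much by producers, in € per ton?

Without the tax, 485 − 4P = 3P + 247 gives 7P = 238, so P* = €34 and Q* = 349.
With the tax collected from consumers, demand (in seller-price terms) shifts: Qd = 485 − 4(P + 28).
New equilibrium: consumers pay €46, producers receive €18, Q = 301. (Wedge: Pb − Ps = 28.)
Burden on consumers: €12; on producers: €16. (They sum to €28.)
The less price-elastic side of the market bears the larger share of a per-unit tax.

Consumers bear €12 per ton; producers bear €16 per ton.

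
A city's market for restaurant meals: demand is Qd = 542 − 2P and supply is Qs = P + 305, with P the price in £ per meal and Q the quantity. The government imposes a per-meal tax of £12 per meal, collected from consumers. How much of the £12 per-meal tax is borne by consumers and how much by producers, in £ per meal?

Consumers bear £4 per meal; producers bear £8 per meal.

Before the tax: set 542 − 2P = P + 305 → P* = £79, Q* = 384.
With the tax collected from consumers, demand (in seller-price terms) shifts: Qd = 542 − 2(P + 12).
New equilibrium: consumers pay £83, producers receive £71, Q = 376. (Wedge: Pb − Ps = 12.)
Burden on consumers: £4; on producers: £8. (They sum to £12.)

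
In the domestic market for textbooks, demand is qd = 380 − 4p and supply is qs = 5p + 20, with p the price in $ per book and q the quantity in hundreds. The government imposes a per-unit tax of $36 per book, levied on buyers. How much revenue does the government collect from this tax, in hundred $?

Tax revenue = $5040 hundred.

Before the tax: set 380 − 4p = 5p + 20 → p* = $40, q* = 220.
With the tax collected from buyers, demand (in seller-price terms) shifts: qd = 380 − 4(p + 36).
New equilibrium: buyers pay $60, sellers receive $24, q = 140. (Wedge: pb − ps = 36.)
Revenue = t · Q = 36 · 140 = $5040.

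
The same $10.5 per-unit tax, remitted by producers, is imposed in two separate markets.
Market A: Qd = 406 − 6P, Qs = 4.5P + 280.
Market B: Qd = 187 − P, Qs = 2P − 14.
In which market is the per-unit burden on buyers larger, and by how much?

Market B, by $2.5.

Market A: pre-tax P* = $12, Q* = 334; post-tax Q = 307; per-unit burden on buyers = $4.5.
Market B: pre-tax P* = $67, Q* = 120; post-tax Q = 113; per-unit burden on buyers = $7.
Difference: $4.5 vs $7 → market B is larger by $2.5.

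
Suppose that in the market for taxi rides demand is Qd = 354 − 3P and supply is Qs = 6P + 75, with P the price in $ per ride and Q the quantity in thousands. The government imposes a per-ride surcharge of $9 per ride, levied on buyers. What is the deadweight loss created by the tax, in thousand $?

Deadweight loss = $81 thousand.

Without the tax, 354 − 3P = 6P + 75 gives 9P = 279, so P* = $31 and Q* = 261.
With the tax collected from buyers, demand (in seller-price terms) shifts: Qd = 354 − 3(P + 9).
Solving gives Q = 243 with buyers paying $37 and suppliers receiving $28 (the $9 wedge).
Quantity falls by |ΔQ| = |261 − 243| = 18.
DWL = ½ · t · |ΔQ| = ½ · 9 · 18 = $81.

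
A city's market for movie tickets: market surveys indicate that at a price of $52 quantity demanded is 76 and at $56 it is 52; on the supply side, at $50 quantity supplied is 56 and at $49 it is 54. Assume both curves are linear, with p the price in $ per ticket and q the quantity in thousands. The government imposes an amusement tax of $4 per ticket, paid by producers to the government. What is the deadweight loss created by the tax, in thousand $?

Deadweight loss = $12 thousand.

Demand slope: (52 − 76)/(56 − 52) = -6, so qd = 388 − 6p.
Supply slope: (54 − 56)/(49 − 50) = 2, so qs = 2p − 44.
Without the tax, 388 − 6p = 2p − 44 gives 8p = 432, so p* = $54 and q* = 64.
With the tax collected from producers, supply shifts: qs = 2(p − 4) − 44.
New equilibrium: consumers pay $55, producers receive $51, q = 58. (Wedge: pb − ps = 4.)
Quantity falls by |ΔQ| = |64 − 58| = 6.
DWL = ½ · t · |ΔQ| = ½ · 4 · 6 = $12.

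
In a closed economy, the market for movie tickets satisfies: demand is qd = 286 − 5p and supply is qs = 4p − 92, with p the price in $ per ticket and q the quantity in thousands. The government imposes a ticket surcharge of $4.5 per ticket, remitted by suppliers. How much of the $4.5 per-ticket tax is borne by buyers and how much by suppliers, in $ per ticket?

Without the tax, 286 − 5p = 4p − 92 gives 9p = 378, so p* = $42 and q* = 76.
With the tax collected from suppliers, supply shifts: qs = 4(p − 4.5) − 92.
Solving gives q = 66 with buyers paying $44 and suppliers receiving $39.5 (the $4.5 wedge).
Burden on buyers: $2; on suppliers: $2.5. (They sum to $4.5.)

Buyers bear $2 per ticket; suppliers bear $2.5 per ticket.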